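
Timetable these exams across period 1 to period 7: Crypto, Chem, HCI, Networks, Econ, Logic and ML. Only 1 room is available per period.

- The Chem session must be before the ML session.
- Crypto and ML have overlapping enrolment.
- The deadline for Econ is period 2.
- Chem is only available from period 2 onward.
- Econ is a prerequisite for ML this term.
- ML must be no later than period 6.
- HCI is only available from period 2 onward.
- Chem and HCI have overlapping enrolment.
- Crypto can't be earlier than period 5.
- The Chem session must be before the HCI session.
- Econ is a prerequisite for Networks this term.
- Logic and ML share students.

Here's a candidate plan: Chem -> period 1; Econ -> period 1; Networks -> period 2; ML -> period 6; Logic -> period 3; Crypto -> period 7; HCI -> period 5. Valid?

Chem and HCI have overlapping enrolment — holds.
Crypto and ML have overlapping enrolment — holds.
The Chem session must be before the ML session — holds.
Econ is a prerequisite for ML this term — holds.
ML must be no later than period 6 — holds.
Logic and ML share students — holds.
Econ is a prerequisite for Networks this term — holds.
The deadline for Econ is period 2 — holds.
HCI is only available from period 2 onward — holds.
Only 1 room is available per period — violated.
Crypto can't be earlier than period 5 — holds.
Chem is only available from period 2 onward — violated.
The Chem session must be before the HCI session — holds.

No. Chem is only available from period 2 onward is not satisfied.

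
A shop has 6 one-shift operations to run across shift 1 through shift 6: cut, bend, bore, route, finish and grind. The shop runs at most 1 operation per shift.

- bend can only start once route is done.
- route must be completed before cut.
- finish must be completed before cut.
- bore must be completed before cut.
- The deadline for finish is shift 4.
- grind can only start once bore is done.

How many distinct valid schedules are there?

Splitting on cut: it can be shift 4 (12), shift 5 (24), shift 6 (24). Listing each branch's schedules as (bend, bore, route, finish, grind) by shift number:
cut=shift 4: (5,1,2,3,6) (5,1,3,2,6) (5,2,1,3,6) (5,2,3,1,6) (5,3,1,2,6) (5,3,2,1,6) (6,1,2,3,5) (6,1,3,2,5) (6,2,1,3,5) (6,2,3,1,5) (6,3,1,2,5) (6,3,2,1,5) — 12.
cut=shift 5: (2,3,1,4,6) (2,4,1,3,6) (3,1,2,4,6) (3,2,1,4,6) (3,4,1,2,6) (3,4,2,1,6) (4,1,2,3,6) (4,1,3,2,6) (4,2,1,3,6) (4,2,3,1,6) (4,3,1,2,6) (4,3,2,1,6) (6,1,2,3,4) (6,1,2,4,3) (6,1,3,2,4) (6,1,3,4,2) (6,1,4,2,3) (6,1,4,3,2) (6,2,1,3,4) (6,2,1,4,3) (6,2,3,1,4) (6,2,4,1,3) (6,3,1,2,4) (6,3,2,1,4) — 24.
cut=shift 6: (2,3,1,4,5) (2,4,1,3,5) (3,1,2,4,5) (3,2,1,4,5) (3,4,1,2,5) (3,4,2,1,5) (4,1,2,3,5) (4,1,3,2,5) (4,2,1,3,5) (4,2,3,1,5) (4,3,1,2,5) (4,3,2,1,5) (5,1,2,3,4) (5,1,2,4,3) (5,1,3,2,4) (5,1,3,4,2) (5,1,4,2,3) (5,1,4,3,2) (5,2,1,3,4) (5,2,1,4,3) (5,2,3,1,4) (5,2,4,1,3) (5,3,1,2,4) (5,3,2,1,4) — 24.
Summing: 12 + 24 + 24 = 60.

60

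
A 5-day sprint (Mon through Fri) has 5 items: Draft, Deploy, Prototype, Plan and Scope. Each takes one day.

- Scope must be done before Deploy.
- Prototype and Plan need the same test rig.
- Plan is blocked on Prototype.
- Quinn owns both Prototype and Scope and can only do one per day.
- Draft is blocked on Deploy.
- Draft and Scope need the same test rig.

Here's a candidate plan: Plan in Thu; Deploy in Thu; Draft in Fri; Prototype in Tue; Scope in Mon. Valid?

Valid

Draft is blocked on Deploy — holds.
Quinn owns both Prototype and Scope and can only do one per day — holds.
Scope must be done before Deploy — holds.
Draft and Scope need the same test rig — holds.
Prototype and Plan need the same test rig — holds.
Plan is blocked on Prototype — holds.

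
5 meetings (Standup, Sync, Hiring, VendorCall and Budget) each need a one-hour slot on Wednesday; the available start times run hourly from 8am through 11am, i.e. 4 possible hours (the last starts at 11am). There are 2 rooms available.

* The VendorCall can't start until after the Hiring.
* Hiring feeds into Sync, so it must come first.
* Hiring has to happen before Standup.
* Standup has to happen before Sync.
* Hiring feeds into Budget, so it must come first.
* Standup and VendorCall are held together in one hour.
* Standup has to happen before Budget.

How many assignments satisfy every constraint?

6

Splitting on Standup: it can be 9am (4), 10am (2). Listing each branch's schedules as (Sync, Hiring, VendorCall, Budget):
Standup=9am: (10am,8am,9am,10am) (10am,8am,9am,11am) (11am,8am,9am,10am) (11am,8am,9am,11am) — 4.
Standup=10am: (11am,8am,10am,11am) (11am,9am,10am,11am) — 2.
Summing: 4 + 2 = 6.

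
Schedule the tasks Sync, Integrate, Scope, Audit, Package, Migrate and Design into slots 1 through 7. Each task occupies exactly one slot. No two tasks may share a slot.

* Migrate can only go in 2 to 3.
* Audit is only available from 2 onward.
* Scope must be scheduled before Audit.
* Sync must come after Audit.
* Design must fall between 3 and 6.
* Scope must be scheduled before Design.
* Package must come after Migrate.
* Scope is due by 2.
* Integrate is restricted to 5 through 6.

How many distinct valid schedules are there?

Splitting on Sync: it can be 4 (4), 5 (3), 6 (3), 7 (16). Listing each branch's schedules as (Integrate, Scope, Audit, Package, Migrate, Design):
Sync=4: (5,1,2,7,3,6) (5,1,3,7,2,6) (6,1,2,7,3,5) (6,1,3,7,2,5) — 4.
Sync=5: (6,1,2,7,3,4) (6,1,3,7,2,4) (6,1,4,7,2,3) — 3.
Sync=6: (5,1,2,7,3,4) (5,1,3,7,2,4) (5,1,4,7,2,3) — 3.
Sync=7: (5,1,2,4,3,6) (5,1,2,6,3,4) (5,1,3,4,2,6) (5,1,3,6,2,4) (5,1,4,3,2,6) (5,1,4,6,2,3) (5,1,6,3,2,4) (5,1,6,4,2,3) (6,1,2,4,3,5) (6,1,2,5,3,4) (6,1,3,4,2,5) (6,1,3,5,2,4) (6,1,4,3,2,5) (6,1,4,5,2,3) (6,1,5,3,2,4) (6,1,5,4,2,3) — 16.
Summing: 4 + 3 + 3 + 16 = 26.

26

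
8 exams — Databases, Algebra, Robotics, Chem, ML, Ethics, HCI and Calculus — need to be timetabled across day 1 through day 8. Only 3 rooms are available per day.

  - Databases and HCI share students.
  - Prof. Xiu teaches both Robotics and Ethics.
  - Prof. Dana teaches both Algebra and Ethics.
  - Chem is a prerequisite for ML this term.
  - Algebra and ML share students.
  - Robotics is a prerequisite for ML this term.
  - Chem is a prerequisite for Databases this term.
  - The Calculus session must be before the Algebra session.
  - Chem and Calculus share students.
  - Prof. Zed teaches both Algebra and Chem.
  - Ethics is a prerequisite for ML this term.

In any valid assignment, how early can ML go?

day 3

Precedence pushes ML to at least day 2.
ML at day 3 is achievable: Databases -> day 2, ML -> day 3, Robotics -> day 1, HCI -> day 1, Algebra -> day 4, Ethics -> day 2, Calculus -> day 2, Chem -> day 1.
Nothing earlier works — the conflict and capacity constraints rule out every day before day 3.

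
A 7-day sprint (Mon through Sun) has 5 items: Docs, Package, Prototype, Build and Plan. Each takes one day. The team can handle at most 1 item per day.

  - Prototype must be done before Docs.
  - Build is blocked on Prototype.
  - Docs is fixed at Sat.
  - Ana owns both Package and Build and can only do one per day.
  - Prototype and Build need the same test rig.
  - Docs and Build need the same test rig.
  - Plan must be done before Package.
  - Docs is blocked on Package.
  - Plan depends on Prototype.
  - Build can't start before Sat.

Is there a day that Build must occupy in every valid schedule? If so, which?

Build's window is Sat–Sun.
Docs is fixed at Sat, and Build can't share a day with Docs.
So Build must be Sun.

Sun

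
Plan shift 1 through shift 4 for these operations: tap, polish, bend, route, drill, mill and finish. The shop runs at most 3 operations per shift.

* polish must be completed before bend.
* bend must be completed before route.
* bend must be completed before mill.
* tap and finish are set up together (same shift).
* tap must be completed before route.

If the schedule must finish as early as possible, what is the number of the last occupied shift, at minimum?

The precedence chain requires at least 3 distinct shifts.
With at most 3 per shift and 7 operations, at least 3 shifts are needed.
3 works (last occupied shift: shift 3): for example mill -> shift 3; bend -> shift 2; route -> shift 3; finish -> shift 1; drill -> shift 2; polish -> shift 1; tap -> shift 1.

3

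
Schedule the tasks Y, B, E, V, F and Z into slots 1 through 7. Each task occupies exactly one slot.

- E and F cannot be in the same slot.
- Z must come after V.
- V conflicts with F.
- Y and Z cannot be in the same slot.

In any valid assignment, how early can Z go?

Precedence pushes Z to at least 2.
Z at 2 is achievable: B in 1; E in 1; Y in 1; Z in 2; F in 2; V in 1.

2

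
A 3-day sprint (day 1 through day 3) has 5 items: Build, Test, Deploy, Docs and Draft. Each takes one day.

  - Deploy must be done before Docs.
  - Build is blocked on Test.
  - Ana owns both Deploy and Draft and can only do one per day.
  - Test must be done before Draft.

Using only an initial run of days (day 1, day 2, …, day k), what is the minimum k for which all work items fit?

2

The precedence chain requires at least 2 distinct days.
2 works (last occupied day: day 2): for example Test -> day 1, Draft -> day 2, Build -> day 2, Deploy -> day 1, Docs -> day 2.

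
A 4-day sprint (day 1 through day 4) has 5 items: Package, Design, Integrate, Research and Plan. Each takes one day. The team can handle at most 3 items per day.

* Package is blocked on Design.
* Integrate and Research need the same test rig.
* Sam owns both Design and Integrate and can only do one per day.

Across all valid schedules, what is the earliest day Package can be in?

Precedence pushes Package to at least day 2.
Package at day 2 is achievable: Integrate in day 2; Research in day 1; Package in day 2; Design in day 1; Plan in day 1.

day 2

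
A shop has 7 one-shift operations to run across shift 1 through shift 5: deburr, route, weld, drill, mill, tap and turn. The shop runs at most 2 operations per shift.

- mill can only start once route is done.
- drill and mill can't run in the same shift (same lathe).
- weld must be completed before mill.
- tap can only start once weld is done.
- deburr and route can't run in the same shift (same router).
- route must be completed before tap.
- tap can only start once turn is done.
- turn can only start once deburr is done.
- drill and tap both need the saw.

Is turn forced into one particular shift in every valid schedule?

turn can be shift 2 (e.g. weld=shift 1, tap=shift 3, route=shift 2, mill=shift 3, drill=shift 4, deburr=shift 1, turn=shift 2) or shift 3 (e.g. weld in shift 1; drill in shift 3; mill in shift 2; tap in shift 4; route in shift 1; deburr in shift 2; turn in shift 3).

No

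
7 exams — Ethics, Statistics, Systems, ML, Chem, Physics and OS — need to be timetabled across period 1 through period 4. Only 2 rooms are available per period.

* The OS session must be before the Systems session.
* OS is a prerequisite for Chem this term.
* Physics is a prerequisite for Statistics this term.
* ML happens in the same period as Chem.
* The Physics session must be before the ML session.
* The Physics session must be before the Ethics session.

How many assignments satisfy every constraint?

24

Splitting on Ethics: it can be period 2 (8), period 3 (8), period 4 (8). Listing each branch's schedules as (Statistics, Systems, ML, Chem, Physics, OS) by period number:
Ethics=period 2: (2,3,4,4,1,1) (2,4,3,3,1,1) (3,2,4,4,1,1) (3,3,4,4,1,1) (3,3,4,4,1,2) (4,2,3,3,1,1) (4,4,3,3,1,1) (4,4,3,3,1,2) — 8.
Ethics=period 3: (2,2,4,4,1,1) (2,3,4,4,1,1) (2,3,4,4,1,2) (3,2,4,4,1,1) (3,2,4,4,2,1) (3,4,2,2,1,1) (4,3,2,2,1,1) (4,4,2,2,1,1) — 8.
Ethics=period 4: (2,2,3,3,1,1) (2,4,3,3,1,1) (2,4,3,3,1,2) (3,3,2,2,1,1) (3,4,2,2,1,1) (4,2,3,3,1,1) (4,2,3,3,2,1) (4,3,2,2,1,1) — 8.
Summing: 8 + 8 + 8 = 24.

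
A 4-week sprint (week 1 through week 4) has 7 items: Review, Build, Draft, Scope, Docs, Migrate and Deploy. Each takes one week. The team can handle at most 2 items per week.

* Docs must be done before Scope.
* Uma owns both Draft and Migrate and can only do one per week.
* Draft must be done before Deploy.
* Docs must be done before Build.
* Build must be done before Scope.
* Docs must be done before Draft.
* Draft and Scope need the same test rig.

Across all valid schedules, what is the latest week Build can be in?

week 3

Precedence pushes Build to at least week 2; downstream work caps Build at week 3.
Build at week 3 is achievable: Build -> week 3; Draft -> week 2; Review -> week 1; Docs -> week 1; Scope -> week 4; Migrate -> week 4; Deploy -> week 3.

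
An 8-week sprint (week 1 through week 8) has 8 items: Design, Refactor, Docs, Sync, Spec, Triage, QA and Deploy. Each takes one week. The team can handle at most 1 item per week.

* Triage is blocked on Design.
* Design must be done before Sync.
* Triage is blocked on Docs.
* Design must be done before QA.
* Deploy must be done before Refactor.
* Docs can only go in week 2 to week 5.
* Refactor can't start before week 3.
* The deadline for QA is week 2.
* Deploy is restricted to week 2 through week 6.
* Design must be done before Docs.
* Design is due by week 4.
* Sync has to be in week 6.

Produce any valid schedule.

Refactor=week 5; Deploy=week 4; Sync=week 6; Docs=week 3; Design=week 1; Spec=week 8; Triage=week 7; QA=week 2

Checking: Deploy(week 4) before Refactor(week 5); Design(week 1) before QA(week 2); Docs(week 3) before Triage(week 7); Design(week 1) before Triage(week 7); Design(week 1) before Sync(week 6); Design(week 1) before Docs(week 3); Design=week 1 in [week 1,week 4]; QA=week 2 in [week 1,week 2]; Docs=week 3 in [week 2,week 5]; Deploy=week 4 in [week 2,week 6]; Sync=week 6 in [week 6,week 6]; Refactor=week 5 in [week 3,week 8]; max 1 per week (cap 1).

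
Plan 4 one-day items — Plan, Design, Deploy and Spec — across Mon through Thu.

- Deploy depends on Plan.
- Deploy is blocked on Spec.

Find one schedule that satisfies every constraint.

Design -> Mon, Plan -> Mon, Spec -> Mon, Deploy -> Tue

Checking: Plan(Mon) before Deploy(Tue); Spec(Mon) before Deploy(Tue).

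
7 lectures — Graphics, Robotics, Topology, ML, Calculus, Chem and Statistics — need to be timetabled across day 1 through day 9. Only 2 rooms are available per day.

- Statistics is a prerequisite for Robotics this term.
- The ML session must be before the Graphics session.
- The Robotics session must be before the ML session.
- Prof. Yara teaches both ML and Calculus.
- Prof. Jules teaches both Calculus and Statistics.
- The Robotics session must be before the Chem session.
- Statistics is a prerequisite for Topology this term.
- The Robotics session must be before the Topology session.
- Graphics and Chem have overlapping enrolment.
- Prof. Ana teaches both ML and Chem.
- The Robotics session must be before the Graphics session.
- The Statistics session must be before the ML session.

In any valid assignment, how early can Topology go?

Precedence pushes Topology to at least day 3.
Topology at day 3 is achievable: Graphics=day 4, Statistics=day 1, Robotics=day 2, Chem=day 5, ML=day 3, Topology=day 3, Calculus=day 2.

day 3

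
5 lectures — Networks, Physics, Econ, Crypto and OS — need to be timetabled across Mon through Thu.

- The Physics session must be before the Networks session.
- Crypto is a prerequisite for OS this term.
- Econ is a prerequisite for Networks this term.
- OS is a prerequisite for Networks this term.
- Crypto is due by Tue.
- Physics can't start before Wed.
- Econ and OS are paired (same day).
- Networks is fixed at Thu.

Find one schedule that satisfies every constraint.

Networks -> Thu; Crypto -> Mon; OS -> Tue; Physics -> Wed; Econ -> Tue

Checking: Physics(Wed) before Networks(Thu); Econ(Tue) before Networks(Thu); Crypto(Mon) before OS(Tue); OS(Tue) before Networks(Thu); Econ = OS = Tue; Physics=Wed in [Wed,Thu]; Crypto=Mon in [Mon,Tue]; Networks=Thu in [Thu,Thu].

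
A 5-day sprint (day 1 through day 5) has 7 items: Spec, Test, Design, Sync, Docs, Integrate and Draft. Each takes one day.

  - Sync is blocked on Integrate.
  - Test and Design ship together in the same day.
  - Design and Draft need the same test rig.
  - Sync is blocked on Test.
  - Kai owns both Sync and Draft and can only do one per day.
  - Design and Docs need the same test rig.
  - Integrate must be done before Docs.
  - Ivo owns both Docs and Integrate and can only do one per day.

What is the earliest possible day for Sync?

day 2

Precedence pushes Sync to at least day 2.
Sync at day 2 is achievable: Design -> day 1; Draft -> day 3; Sync -> day 2; Integrate -> day 1; Spec -> day 1; Test -> day 1; Docs -> day 2.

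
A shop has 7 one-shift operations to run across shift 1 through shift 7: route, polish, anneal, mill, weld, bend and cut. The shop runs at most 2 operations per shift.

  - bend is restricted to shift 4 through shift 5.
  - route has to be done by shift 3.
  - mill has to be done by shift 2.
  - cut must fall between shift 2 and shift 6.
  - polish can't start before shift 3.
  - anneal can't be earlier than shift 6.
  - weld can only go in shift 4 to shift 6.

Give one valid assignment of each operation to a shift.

mill=shift 1; route=shift 1; weld=shift 4; cut=shift 2; polish=shift 3; anneal=shift 6; bend=shift 4

Checking: anneal=shift 6 in [shift 6,shift 7]; polish=shift 3 in [shift 3,shift 7]; weld=shift 4 in [shift 4,shift 6]; bend=shift 4 in [shift 4,shift 5]; cut=shift 2 in [shift 2,shift 6]; mill=shift 1 in [shift 1,shift 2]; route=shift 1 in [shift 1,shift 3]; max 2 per shift (cap 2).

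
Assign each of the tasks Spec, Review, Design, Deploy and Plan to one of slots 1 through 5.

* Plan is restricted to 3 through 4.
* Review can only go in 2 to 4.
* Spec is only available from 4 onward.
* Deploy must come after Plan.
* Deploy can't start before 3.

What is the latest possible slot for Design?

5

Design at 5 is achievable: Deploy in 4; Design in 5; Review in 2; Plan in 3; Spec in 4.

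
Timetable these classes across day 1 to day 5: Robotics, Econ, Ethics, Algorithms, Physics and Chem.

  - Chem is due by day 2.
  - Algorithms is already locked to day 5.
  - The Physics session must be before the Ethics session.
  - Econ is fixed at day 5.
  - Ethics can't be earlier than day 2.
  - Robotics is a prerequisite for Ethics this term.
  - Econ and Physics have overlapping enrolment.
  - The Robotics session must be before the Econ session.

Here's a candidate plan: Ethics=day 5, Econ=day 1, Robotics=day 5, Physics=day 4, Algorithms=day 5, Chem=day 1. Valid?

No. The Robotics session must be before the Econ session is not satisfied.

Econ and Physics have overlapping enrolment — holds.
Chem is due by day 2 — holds.
Algorithms is already locked to day 5 — holds.
The Robotics session must be before the Econ session — violated.
The Physics session must be before the Ethics session — holds.
Econ is fixed at day 5 — violated.
Robotics is a prerequisite for Ethics this term — violated.
Ethics can't be earlier than day 2 — holds.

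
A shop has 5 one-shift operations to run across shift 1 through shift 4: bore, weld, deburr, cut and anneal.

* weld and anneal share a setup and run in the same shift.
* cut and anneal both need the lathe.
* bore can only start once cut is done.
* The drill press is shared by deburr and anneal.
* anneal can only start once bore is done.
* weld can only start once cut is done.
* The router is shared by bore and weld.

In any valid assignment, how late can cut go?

Downstream work caps cut at shift 2.
cut at shift 2 is achievable: cut in shift 2, anneal in shift 4, deburr in shift 1, weld in shift 4, bore in shift 3.

shift 2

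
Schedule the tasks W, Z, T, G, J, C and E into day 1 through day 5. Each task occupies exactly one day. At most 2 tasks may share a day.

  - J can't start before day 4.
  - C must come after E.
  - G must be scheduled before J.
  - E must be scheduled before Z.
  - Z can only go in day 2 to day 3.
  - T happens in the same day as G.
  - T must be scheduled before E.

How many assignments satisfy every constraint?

Splitting on W: it can be day 2 (6), day 3 (4), day 4 (5), day 5 (5). Listing each branch's schedules as (Z, T, G, J, C, E) by day number:
W=day 2: (3,1,1,4,3,2) (3,1,1,4,4,2) (3,1,1,4,5,2) (3,1,1,5,3,2) (3,1,1,5,4,2) (3,1,1,5,5,2) — 6.
W=day 3: (3,1,1,4,4,2) (3,1,1,4,5,2) (3,1,1,5,4,2) (3,1,1,5,5,2) — 4.
W=day 4: (3,1,1,4,3,2) (3,1,1,4,5,2) (3,1,1,5,3,2) (3,1,1,5,4,2) (3,1,1,5,5,2) — 5.
W=day 5: (3,1,1,4,3,2) (3,1,1,4,4,2) (3,1,1,4,5,2) (3,1,1,5,3,2) (3,1,1,5,4,2) — 5.
Summing: 6 + 4 + 5 + 5 = 20.

20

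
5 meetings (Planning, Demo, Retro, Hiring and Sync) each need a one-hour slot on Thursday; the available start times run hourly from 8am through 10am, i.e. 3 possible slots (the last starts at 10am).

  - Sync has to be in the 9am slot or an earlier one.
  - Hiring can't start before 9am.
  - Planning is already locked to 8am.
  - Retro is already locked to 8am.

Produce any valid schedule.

Planning=8am, Sync=8am, Retro=8am, Demo=8am, Hiring=9am

Checking: Planning=8am in [8am,8am]; Retro=8am in [8am,8am]; Hiring=9am in [9am,10am]; Sync=8am in [8am,9am].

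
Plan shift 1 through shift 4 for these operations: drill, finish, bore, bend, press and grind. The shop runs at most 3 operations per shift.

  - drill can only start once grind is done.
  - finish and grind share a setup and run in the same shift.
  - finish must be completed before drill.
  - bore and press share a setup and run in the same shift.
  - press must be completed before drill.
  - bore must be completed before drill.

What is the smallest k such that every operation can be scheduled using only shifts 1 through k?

3 shifts

The precedence chain requires at least 2 distinct shifts.
With at most 3 per shift and 6 operations, at least 2 shifts are needed.
Could 2 shifts be enough, i.e. nothing placed later than shift 2? No: drill must come after grind (at shift 1 or later) → {shift 2}; grind must come before drill (at shift 2 or earlier) → {shift 1}; press must come before drill (at shift 2 or earlier) → {shift 1}; finish must come before drill (at shift 2 or earlier) → {shift 1}; bore must come before drill (at shift 2 or earlier) → {shift 1}; that puts finish, bore, press and grind all in shift 1 — more than 3 per shift.
So 2 shifts is not enough.
3 works (last occupied shift: shift 3): for example grind=shift 1, finish=shift 1, bend=shift 1, press=shift 2, drill=shift 3, bore=shift 2.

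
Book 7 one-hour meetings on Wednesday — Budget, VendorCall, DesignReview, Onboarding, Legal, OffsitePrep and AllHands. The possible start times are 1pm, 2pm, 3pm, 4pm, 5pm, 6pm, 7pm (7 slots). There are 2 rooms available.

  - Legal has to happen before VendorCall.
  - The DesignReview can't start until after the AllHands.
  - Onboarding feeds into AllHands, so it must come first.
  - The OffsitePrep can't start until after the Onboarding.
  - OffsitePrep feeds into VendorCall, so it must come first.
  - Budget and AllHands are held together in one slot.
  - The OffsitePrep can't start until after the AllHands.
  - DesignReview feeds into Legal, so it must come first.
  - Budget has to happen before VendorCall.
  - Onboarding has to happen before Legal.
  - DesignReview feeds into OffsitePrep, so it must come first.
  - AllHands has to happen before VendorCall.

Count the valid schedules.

Splitting on Budget: it can be 2pm (20), 3pm (12), 4pm (3). Listing each branch's schedules as (VendorCall, DesignReview, Onboarding, Legal, OffsitePrep, AllHands):
Budget=2pm: (5pm,3pm,1pm,4pm,4pm,2pm) (6pm,3pm,1pm,4pm,4pm,2pm) (6pm,3pm,1pm,4pm,5pm,2pm) (6pm,3pm,1pm,5pm,4pm,2pm) (6pm,3pm,1pm,5pm,5pm,2pm) (6pm,4pm,1pm,5pm,5pm,2pm) (7pm,3pm,1pm,4pm,4pm,2pm) (7pm,3pm,1pm,4pm,5pm,2pm) (7pm,3pm,1pm,4pm,6pm,2pm) (7pm,3pm,1pm,5pm,4pm,2pm) (7pm,3pm,1pm,5pm,5pm,2pm) (7pm,3pm,1pm,5pm,6pm,2pm) (7pm,3pm,1pm,6pm,4pm,2pm) (7pm,3pm,1pm,6pm,5pm,2pm) (7pm,3pm,1pm,6pm,6pm,2pm) (7pm,4pm,1pm,5pm,5pm,2pm) (7pm,4pm,1pm,5pm,6pm,2pm) (7pm,4pm,1pm,6pm,5pm,2pm) (7pm,4pm,1pm,6pm,6pm,2pm) (7pm,5pm,1pm,6pm,6pm,2pm) — 20.
Budget=3pm: (6pm,4pm,1pm,5pm,5pm,3pm) (6pm,4pm,2pm,5pm,5pm,3pm) (7pm,4pm,1pm,5pm,5pm,3pm) (7pm,4pm,1pm,5pm,6pm,3pm) (7pm,4pm,1pm,6pm,5pm,3pm) (7pm,4pm,1pm,6pm,6pm,3pm) (7pm,4pm,2pm,5pm,5pm,3pm) (7pm,4pm,2pm,5pm,6pm,3pm) (7pm,4pm,2pm,6pm,5pm,3pm) (7pm,4pm,2pm,6pm,6pm,3pm) (7pm,5pm,1pm,6pm,6pm,3pm) (7pm,5pm,2pm,6pm,6pm,3pm) — 12.
Budget=4pm: (7pm,5pm,1pm,6pm,6pm,4pm) (7pm,5pm,2pm,6pm,6pm,4pm) (7pm,5pm,3pm,6pm,6pm,4pm) — 3.
Summing: 20 + 12 + 3 = 35.

35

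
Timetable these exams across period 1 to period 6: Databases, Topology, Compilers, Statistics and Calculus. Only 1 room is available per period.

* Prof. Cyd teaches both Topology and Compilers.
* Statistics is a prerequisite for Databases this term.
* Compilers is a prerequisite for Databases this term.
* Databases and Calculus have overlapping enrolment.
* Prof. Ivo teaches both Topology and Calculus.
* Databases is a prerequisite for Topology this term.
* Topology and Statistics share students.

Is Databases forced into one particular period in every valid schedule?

No

Databases can be period 3 (e.g. Topology in period 4; Databases in period 3; Statistics in period 2; Compilers in period 1; Calculus in period 5) or period 4 (e.g. Calculus=period 3; Statistics=period 2; Compilers=period 1; Databases=period 4; Topology=period 5).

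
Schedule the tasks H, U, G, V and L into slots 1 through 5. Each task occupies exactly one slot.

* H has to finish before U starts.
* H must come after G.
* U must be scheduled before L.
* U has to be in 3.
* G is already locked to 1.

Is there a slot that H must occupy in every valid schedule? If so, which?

2

G is fixed at 1 and must come before H, so H is at least 2.
U is fixed at 3 and must come after H, so H is at most 2.
So H must be 2.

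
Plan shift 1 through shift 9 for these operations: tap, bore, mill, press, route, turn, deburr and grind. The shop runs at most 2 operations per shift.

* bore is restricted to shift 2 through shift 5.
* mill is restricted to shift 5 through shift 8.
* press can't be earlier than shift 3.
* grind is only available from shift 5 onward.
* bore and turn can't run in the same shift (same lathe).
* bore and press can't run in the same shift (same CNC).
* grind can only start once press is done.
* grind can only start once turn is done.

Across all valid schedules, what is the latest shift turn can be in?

shift 8

Downstream work caps turn at shift 8.
turn at shift 8 is achievable: tap -> shift 1; press -> shift 3; bore -> shift 2; route -> shift 1; grind -> shift 9; turn -> shift 8; mill -> shift 5; deburr -> shift 2.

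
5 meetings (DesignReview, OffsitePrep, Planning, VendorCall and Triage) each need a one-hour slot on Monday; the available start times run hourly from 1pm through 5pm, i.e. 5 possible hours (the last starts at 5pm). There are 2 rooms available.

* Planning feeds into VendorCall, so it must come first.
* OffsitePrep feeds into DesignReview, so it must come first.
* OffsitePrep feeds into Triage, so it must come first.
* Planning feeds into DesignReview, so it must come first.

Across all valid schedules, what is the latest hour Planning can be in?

Downstream work caps Planning at 4pm.
Planning at 4pm is achievable: Triage -> 2pm; Planning -> 4pm; OffsitePrep -> 1pm; VendorCall -> 5pm; DesignReview -> 5pm.

4pm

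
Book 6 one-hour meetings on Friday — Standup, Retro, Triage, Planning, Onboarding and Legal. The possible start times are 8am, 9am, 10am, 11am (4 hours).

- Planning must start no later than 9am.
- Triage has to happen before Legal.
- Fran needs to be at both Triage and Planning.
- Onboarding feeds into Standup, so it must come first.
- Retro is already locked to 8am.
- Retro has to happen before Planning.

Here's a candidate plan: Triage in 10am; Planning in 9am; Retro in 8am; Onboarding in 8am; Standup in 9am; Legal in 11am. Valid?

Fran needs to be at both Triage and Planning — holds.
Triage has to happen before Legal — holds.
Retro is already locked to 8am — holds.
Planning must start no later than 9am — holds.
Retro has to happen before Planning — holds.
Onboarding feeds into Standup, so it must come first — holds.

Yes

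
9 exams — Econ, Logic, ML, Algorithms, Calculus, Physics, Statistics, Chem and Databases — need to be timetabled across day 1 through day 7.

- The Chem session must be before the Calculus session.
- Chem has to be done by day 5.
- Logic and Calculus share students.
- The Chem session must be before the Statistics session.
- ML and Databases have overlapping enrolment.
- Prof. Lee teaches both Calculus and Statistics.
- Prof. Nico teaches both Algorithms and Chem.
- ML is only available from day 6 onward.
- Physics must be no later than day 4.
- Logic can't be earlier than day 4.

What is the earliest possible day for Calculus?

Precedence pushes Calculus to at least day 2.
Calculus at day 2 is achievable: Logic -> day 4; Chem -> day 1; Databases -> day 1; ML -> day 6; Physics -> day 1; Econ -> day 1; Algorithms -> day 2; Calculus -> day 2; Statistics -> day 3.

day 2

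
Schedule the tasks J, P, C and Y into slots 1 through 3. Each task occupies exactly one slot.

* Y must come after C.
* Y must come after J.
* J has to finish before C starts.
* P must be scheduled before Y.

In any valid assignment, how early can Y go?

3

Precedence pushes Y to at least 3.
Y at 3 is achievable: J=1, P=1, Y=3, C=2.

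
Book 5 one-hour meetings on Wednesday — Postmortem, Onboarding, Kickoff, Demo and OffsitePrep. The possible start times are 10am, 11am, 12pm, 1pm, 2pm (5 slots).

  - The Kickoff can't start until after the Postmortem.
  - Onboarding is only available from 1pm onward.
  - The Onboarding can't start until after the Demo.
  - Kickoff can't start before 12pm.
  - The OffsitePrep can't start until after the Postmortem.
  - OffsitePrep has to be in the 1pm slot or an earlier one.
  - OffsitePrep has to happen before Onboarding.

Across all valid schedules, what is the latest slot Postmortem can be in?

Downstream work caps Postmortem at 12pm.
Postmortem at 12pm is achievable: OffsitePrep in 1pm, Demo in 10am, Kickoff in 1pm, Onboarding in 2pm, Postmortem in 12pm.

12pm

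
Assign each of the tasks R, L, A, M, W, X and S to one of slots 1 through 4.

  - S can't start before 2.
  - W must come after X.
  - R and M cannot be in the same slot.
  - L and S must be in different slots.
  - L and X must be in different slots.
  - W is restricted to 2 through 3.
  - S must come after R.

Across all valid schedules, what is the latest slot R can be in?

Downstream work caps R at 3.
R at 3 is achievable: M=1, S=4, R=3, L=2, W=2, X=1, A=1.

3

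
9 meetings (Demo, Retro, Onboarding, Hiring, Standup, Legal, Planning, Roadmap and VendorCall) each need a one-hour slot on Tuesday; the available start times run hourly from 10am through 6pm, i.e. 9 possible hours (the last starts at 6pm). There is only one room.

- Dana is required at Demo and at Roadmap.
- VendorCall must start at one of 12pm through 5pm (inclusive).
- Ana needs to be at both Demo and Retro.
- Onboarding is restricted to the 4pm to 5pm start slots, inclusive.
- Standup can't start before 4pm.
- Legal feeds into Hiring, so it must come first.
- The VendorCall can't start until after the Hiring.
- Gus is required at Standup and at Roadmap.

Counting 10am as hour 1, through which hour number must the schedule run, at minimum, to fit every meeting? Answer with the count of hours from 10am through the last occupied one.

The precedence chain requires at least 3 distinct hours.
With at most 1 per hour and 9 meetings, at least 9 hours are needed.
Onboarding can't be placed before 4pm — that is hour 7 counting from 10am — so the schedule must run through at least 7 hours.
9 works (last occupied hour: 6pm): for example Roadmap in 6pm, Planning in 3pm, Legal in 10am, Hiring in 11am, Retro in 2pm, Onboarding in 4pm, Standup in 5pm, VendorCall in 12pm, Demo in 1pm.

9 hours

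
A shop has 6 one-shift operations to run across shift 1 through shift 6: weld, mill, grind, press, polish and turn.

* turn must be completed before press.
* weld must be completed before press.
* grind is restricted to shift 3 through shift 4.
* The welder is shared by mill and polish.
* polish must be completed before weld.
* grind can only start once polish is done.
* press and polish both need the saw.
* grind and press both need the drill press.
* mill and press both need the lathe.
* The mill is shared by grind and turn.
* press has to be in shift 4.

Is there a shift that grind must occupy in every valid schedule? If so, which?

grind's window is shift 3–shift 4.
press is fixed at shift 4, and grind can't share a shift with press.
So grind must be shift 3.

shift 3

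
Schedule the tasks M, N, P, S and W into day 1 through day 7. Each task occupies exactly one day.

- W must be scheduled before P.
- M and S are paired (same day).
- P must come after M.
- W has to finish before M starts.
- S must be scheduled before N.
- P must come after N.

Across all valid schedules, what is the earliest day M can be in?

Precedence pushes M to at least day 2; M must be in the same day as S, which can't be after day 5, so M is at most day 5.
M at day 2 is achievable: N in day 3, P in day 4, M in day 2, S in day 2, W in day 1.

day 2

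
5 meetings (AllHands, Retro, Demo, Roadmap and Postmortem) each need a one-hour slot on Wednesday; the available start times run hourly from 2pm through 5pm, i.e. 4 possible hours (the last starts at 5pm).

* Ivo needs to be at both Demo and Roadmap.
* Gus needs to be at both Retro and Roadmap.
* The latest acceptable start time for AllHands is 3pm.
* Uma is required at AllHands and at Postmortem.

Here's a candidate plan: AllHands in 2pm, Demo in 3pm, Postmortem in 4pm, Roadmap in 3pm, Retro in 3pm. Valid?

Invalid. Gus needs to be at both Retro and Roadmap.

The latest acceptable start time for AllHands is 3pm — holds.
Ivo needs to be at both Demo and Roadmap — violated.
Gus needs to be at both Retro and Roadmap — violated.
Uma is required at AllHands and at Postmortem — holds.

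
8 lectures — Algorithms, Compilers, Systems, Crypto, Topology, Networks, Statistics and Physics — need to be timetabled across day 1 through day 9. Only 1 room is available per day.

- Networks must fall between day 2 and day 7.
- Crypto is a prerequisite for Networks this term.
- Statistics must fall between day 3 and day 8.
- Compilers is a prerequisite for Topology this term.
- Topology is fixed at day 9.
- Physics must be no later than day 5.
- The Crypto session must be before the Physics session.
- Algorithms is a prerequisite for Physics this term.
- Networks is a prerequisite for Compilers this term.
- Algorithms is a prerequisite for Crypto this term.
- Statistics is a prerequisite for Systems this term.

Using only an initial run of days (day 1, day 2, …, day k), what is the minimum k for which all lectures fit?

9

The precedence chain requires at least 5 distinct days.
With at most 1 per day and 8 lectures, at least 8 days are needed.
Topology can't be placed before day 9, so the schedule must run through at least day 9.
9 works (last occupied day: day 9): for example Compilers=day 6, Algorithms=day 1, Crypto=day 2, Statistics=day 5, Topology=day 9, Networks=day 4, Systems=day 7, Physics=day 3.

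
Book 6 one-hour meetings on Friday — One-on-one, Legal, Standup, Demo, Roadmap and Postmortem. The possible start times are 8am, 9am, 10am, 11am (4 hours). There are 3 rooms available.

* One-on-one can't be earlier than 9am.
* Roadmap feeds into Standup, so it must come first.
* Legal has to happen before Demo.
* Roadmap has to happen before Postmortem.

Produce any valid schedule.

Demo in 9am, Standup in 9am, Roadmap in 8am, Postmortem in 10am, One-on-one in 9am, Legal in 8am

Checking: Roadmap(8am) before Postmortem(10am); Roadmap(8am) before Standup(9am); Legal(8am) before Demo(9am); One-on-one=9am in [9am,11am]; max 3 per hour (cap 3).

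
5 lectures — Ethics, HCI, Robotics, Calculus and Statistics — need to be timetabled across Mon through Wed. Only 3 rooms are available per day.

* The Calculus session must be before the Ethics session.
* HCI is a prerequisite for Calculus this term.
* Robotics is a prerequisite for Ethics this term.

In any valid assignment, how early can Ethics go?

Precedence pushes Ethics to at least Wed.
Ethics at Wed is achievable: Robotics in Mon; Statistics in Mon; HCI in Mon; Calculus in Tue; Ethics in Wed.

Wed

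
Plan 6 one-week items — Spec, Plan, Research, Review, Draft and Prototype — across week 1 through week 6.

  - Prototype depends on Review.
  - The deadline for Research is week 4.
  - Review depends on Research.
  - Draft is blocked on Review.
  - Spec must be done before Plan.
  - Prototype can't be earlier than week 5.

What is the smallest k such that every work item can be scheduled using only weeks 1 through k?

The precedence chain requires at least 3 distinct weeks.
Prototype can't be placed before week 5, so the schedule must run through at least week 5.
5 works (last occupied week: week 5): for example Spec -> week 1, Draft -> week 3, Research -> week 1, Prototype -> week 5, Plan -> week 2, Review -> week 2.

5 weeks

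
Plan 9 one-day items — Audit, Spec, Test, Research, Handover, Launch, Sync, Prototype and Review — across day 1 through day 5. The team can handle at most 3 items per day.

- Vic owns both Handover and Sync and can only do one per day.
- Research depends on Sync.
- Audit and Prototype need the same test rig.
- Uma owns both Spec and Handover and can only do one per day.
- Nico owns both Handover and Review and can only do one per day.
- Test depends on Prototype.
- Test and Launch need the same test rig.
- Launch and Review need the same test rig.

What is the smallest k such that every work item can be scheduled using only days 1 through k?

The precedence chain requires at least 2 distinct days.
With at most 3 per day and 9 work items, at least 3 days are needed.
3 works (last occupied day: day 3): for example Prototype in day 1; Review in day 2; Spec in day 1; Research in day 2; Launch in day 3; Handover in day 3; Audit in day 3; Sync in day 1; Test in day 2.

3 days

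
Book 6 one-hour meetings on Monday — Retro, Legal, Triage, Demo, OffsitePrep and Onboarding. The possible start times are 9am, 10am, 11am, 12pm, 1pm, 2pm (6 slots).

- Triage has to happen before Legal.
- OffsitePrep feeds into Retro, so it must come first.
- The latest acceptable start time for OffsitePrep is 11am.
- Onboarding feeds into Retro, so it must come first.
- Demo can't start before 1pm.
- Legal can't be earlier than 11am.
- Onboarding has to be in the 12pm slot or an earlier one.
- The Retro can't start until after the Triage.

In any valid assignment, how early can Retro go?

Precedence pushes Retro to at least 10am.
Retro at 10am is achievable: Legal=11am; Retro=10am; Onboarding=9am; Demo=1pm; Triage=9am; OffsitePrep=9am.

10am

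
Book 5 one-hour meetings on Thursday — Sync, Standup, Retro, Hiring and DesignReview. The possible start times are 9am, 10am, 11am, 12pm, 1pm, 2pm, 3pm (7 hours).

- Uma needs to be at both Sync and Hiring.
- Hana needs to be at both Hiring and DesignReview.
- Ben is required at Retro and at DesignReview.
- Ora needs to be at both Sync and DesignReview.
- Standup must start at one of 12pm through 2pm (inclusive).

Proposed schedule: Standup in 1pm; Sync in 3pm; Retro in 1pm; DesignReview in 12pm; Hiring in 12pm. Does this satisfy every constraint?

No — it violates: Hana needs to be at both Hiring and DesignReview

Uma needs to be at both Sync and Hiring — holds.
Hana needs to be at both Hiring and DesignReview — violated.
Ora needs to be at both Sync and DesignReview — holds.
Standup must start at one of 12pm through 2pm (inclusive) — holds.
Ben is required at Retro and at DesignReview — holds.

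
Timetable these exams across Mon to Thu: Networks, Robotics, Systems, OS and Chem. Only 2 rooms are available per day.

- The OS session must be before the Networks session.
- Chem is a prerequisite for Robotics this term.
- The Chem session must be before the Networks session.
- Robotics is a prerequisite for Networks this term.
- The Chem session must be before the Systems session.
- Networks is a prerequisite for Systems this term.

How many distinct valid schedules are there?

2

Enumerating: Systems -> Thu; OS -> Mon; Networks -> Wed; Robotics -> Tue; Chem -> Mon | Robotics -> Tue, Chem -> Mon, Systems -> Thu, Networks -> Wed, OS -> Tue.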